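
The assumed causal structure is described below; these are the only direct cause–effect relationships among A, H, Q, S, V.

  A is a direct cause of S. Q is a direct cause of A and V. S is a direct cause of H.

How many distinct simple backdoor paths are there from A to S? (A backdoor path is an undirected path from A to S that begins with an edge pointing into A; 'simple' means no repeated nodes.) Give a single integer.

A backdoor path from A to S is any simple undirected path whose first edge points into A (i.e. leaves A via a parent).
Parents of A: {Q}.
No simple path from any parent of A reaches S without revisiting A, so there are no backdoor paths.

0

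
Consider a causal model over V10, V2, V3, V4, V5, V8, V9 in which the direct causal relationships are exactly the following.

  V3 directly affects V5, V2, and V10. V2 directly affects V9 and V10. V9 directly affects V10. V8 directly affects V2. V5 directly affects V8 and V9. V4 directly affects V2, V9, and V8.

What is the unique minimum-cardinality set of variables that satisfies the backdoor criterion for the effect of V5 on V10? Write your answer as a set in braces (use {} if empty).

{V3}

Variables eligible for adjustment (non-descendants of V5, excluding V5 and V10): {V3, V4}.
Backdoor paths from V5 to V10:
  P1: V5 <- V3 -> V2 <- V4 -> V9 -> V10
  P2: V5 <- V3 -> V2 <- V8 <- V4 -> V9 -> V10
  P3: V5 <- V3 -> V2 -> V9 -> V10
  P4: V5 <- V3 -> V2 -> V10
  P5: V5 <- V3 -> V10
The empty set is not sufficient: P3 (V5 <- V3 -> V2 -> V9 -> V10) has no collider blocking it and no conditioned non-collider, so it is open.
Try {V3}:
  P1: blocked at fork node V3 ∈ conditioning set.
  P2: blocked at fork node V3 ∈ conditioning set.
  P3: blocked at fork node V3 ∈ conditioning set.
  P4: blocked at fork node V3 ∈ conditioning set.
  P5: blocked at fork node V3 ∈ conditioning set.
{V3} contains no descendant of V5 and blocks every backdoor path.
No other singleton works — e.g. {V4} leaves P3 open — so {V3} is the unique smallest valid adjustment set.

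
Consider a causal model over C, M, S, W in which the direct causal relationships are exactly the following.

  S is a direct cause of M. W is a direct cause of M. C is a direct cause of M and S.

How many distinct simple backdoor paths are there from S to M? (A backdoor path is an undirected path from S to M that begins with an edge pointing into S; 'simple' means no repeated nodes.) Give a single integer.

A backdoor path from S to M is any simple undirected path whose first edge points into S (i.e. leaves S via a parent).
Parents of S: {C}.
Enumerating:
  P1: S <- C -> M
That exhausts the simple backdoor paths. Count: 1.

1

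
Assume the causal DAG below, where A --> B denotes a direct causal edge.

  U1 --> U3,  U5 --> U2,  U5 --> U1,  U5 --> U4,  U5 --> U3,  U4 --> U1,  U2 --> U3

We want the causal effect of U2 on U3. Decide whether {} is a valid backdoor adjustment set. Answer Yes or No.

No

Backdoor paths from U2 to U3 (paths whose first edge points into U2):
  P1: U2 <- U5 -> U4 -> U1 -> U3
  P2: U2 <- U5 -> U1 -> U3
  P3: U2 <- U5 -> U3
Condition 1 (no descendant of U2 in the set): holds — descendants of U2 are {U3}; none are in {}.
Condition 2 (every backdoor path blocked by {}):
  P1: open — no interior node is in the conditioning set.
  P2: open — no interior node is in the conditioning set.
  P3: open — no interior node is in the conditioning set.
{} does not satisfy the backdoor criterion.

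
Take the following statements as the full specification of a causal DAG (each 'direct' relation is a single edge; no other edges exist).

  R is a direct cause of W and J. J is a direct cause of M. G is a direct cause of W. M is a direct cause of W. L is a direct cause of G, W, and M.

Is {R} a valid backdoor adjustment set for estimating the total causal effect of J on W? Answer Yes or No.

Yes

Backdoor paths from J to W (paths whose first edge points into J):
  P1: J <- R -> W
Condition 1 (no descendant of J in the set): holds — descendants of J are {M, W}; none are in {R}.
Condition 2 (every backdoor path blocked by {R}):
  P1: blocked at fork node R ∈ conditioning set.
{R} satisfies the backdoor criterion.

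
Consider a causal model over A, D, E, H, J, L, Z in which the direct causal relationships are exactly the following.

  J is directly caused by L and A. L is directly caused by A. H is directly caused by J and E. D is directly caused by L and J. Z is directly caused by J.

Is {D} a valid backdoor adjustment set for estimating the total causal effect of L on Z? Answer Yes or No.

No

Backdoor paths from L to Z (paths whose first edge points into L):
  P1: L <- A -> J -> Z
Condition 1 (no descendant of L in the set): FAILS — D is a descendant of L.
Condition 2 (every backdoor path blocked by {D}):
  P1: open — no interior node is in the conditioning set.
{D} does not satisfy the backdoor criterion.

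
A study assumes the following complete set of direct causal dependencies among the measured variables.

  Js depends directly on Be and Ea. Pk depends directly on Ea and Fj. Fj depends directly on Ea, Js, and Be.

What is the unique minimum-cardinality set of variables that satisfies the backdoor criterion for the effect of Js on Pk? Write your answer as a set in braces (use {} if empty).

Variables eligible for adjustment (non-descendants of Js, excluding Js and Pk): {Be, Ea}.
Backdoor paths from Js to Pk:
  P1: Js <- Ea -> Fj -> Pk
  P2: Js <- Ea -> Pk
  P3: Js <- Be -> Fj <- Ea -> Pk
  P4: Js <- Be -> Fj -> Pk
The empty set is not sufficient: P1 (Js <- Ea -> Fj -> Pk) has no collider blocking it and no conditioned non-collider, so it is open.
Try {Be, Ea}:
  P1: blocked at fork node Ea ∈ conditioning set.
  P2: blocked at fork node Ea ∈ conditioning set.
  P3: blocked at fork node Be ∈ conditioning set.
  P4: blocked at fork node Be ∈ conditioning set.
{Be, Ea} contains no descendant of Js and blocks every backdoor path.
Every element of {Be, Ea} is needed (dropping Be leaves P4 open; dropping Ea leaves P1 open), so no proper subset is valid.
Among all size-2 subsets of the eligible variables, only {Be, Ea} blocks every backdoor path, so it is the unique smallest valid adjustment set.

{Be, Ea}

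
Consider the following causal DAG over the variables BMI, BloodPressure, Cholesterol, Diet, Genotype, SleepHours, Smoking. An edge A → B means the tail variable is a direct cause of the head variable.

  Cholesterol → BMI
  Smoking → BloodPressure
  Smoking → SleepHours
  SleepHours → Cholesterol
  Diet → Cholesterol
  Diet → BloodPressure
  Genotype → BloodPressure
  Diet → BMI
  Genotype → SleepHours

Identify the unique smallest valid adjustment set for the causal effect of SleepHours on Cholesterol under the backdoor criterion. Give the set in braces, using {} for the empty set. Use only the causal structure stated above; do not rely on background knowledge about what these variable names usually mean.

{}

Variables eligible for adjustment (non-descendants of SleepHours, excluding SleepHours and Cholesterol): {BloodPressure, Diet, Genotype, Smoking}.
Backdoor paths from SleepHours to Cholesterol:
  P1: SleepHours <- Smoking -> BloodPressure <- Diet -> Cholesterol
  P2: SleepHours <- Smoking -> BloodPressure <- Diet -> BMI <- Cholesterol
  P3: SleepHours <- Genotype -> BloodPressure <- Diet -> Cholesterol
  P4: SleepHours <- Genotype -> BloodPressure <- Diet -> BMI <- Cholesterol
Each backdoor path contains an unconditioned collider, so every path is already blocked with the empty conditioning set:
  P1: blocked at collider BloodPressure (neither it nor any descendant is in the conditioning set).
  P2: blocked at collider BloodPressure (neither it nor any descendant is in the conditioning set).
  P3: blocked at collider BloodPressure (neither it nor any descendant is in the conditioning set).
  P4: blocked at collider BloodPressure (neither it nor any descendant is in the conditioning set).
The empty set is therefore the unique smallest valid set.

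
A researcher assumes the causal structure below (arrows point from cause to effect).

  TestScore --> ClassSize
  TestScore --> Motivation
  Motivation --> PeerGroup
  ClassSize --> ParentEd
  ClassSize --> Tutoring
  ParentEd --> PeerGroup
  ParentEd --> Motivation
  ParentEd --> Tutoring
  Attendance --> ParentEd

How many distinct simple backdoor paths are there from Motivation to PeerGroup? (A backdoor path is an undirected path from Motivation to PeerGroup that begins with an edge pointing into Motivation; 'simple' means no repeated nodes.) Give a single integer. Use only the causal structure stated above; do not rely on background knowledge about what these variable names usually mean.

A backdoor path from Motivation to PeerGroup is any simple undirected path whose first edge points into Motivation (i.e. leaves Motivation via a parent).
Parents of Motivation: {ParentEd, TestScore}.
Enumerating:
  P1: Motivation <- TestScore -> ClassSize -> ParentEd -> PeerGroup
  P2: Motivation <- TestScore -> ClassSize -> Tutoring <- ParentEd -> PeerGroup
  P3: Motivation <- ParentEd -> PeerGroup
That exhausts the simple backdoor paths. Count: 3.

3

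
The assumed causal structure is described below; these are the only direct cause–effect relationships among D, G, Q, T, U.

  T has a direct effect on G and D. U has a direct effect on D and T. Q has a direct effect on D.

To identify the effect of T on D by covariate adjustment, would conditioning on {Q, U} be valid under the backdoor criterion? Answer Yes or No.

Yes

Backdoor paths from T to D (paths whose first edge points into T):
  P1: T <- U -> D
Condition 1 (no descendant of T in the set): holds — descendants of T are {D, G}; none are in {Q, U}.
Condition 2 (every backdoor path blocked by {Q, U}):
  P1: blocked at fork node U ∈ conditioning set.
{Q, U} satisfies the backdoor criterion.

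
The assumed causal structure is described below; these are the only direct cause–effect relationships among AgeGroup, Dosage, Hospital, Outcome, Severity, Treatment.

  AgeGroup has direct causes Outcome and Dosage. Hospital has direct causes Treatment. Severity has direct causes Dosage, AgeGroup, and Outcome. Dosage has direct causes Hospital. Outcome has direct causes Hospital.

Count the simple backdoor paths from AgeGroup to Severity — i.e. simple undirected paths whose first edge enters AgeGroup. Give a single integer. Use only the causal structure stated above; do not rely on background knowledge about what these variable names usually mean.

4

A backdoor path from AgeGroup to Severity is any simple undirected path whose first edge points into AgeGroup (i.e. leaves AgeGroup via a parent).
Parents of AgeGroup: {Dosage, Outcome}.
Enumerating:
  P1: AgeGroup <- Outcome <- Hospital -> Dosage -> Severity
  P2: AgeGroup <- Outcome -> Severity
  P3: AgeGroup <- Dosage <- Hospital -> Outcome -> Severity
  P4: AgeGroup <- Dosage -> Severity
That exhausts the simple backdoor paths. Count: 4.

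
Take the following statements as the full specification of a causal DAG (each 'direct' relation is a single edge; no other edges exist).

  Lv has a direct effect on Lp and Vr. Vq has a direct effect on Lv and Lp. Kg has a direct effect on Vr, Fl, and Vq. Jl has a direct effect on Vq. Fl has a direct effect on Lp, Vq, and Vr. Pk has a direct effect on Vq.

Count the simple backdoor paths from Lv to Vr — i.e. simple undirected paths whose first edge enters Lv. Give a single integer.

A backdoor path from Lv to Vr is any simple undirected path whose first edge points into Lv (i.e. leaves Lv via a parent).
Parents of Lv: {Vq}.
Enumerating:
  P1: Lv <- Vq <- Kg -> Fl -> Vr
  P2: Lv <- Vq <- Kg -> Vr
  P3: Lv <- Vq <- Fl <- Kg -> Vr
  P4: Lv <- Vq <- Fl -> Vr
  P5: Lv <- Vq -> Lp <- Fl <- Kg -> Vr
  P6: Lv <- Vq -> Lp <- Fl -> Vr
That exhausts the simple backdoor paths. Count: 6.

6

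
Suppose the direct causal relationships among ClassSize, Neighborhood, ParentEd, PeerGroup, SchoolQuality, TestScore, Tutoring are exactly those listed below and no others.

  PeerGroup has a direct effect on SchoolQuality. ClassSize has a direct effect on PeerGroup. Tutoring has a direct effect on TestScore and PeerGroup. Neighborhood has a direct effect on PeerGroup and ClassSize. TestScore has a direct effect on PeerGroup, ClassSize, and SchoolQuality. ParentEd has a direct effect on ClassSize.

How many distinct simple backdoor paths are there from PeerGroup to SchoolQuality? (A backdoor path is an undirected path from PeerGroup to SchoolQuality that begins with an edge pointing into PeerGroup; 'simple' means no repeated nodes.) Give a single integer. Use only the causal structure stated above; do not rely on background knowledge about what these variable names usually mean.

A backdoor path from PeerGroup to SchoolQuality is any simple undirected path whose first edge points into PeerGroup (i.e. leaves PeerGroup via a parent).
Parents of PeerGroup: {ClassSize, Neighborhood, TestScore, Tutoring}.
Enumerating:
  P1: PeerGroup <- Tutoring -> TestScore -> SchoolQuality
  P2: PeerGroup <- TestScore -> SchoolQuality
  P3: PeerGroup <- Neighborhood -> ClassSize <- TestScore -> SchoolQuality
  P4: PeerGroup <- ClassSize <- TestScore -> SchoolQuality
That exhausts the simple backdoor paths. Count: 4.

4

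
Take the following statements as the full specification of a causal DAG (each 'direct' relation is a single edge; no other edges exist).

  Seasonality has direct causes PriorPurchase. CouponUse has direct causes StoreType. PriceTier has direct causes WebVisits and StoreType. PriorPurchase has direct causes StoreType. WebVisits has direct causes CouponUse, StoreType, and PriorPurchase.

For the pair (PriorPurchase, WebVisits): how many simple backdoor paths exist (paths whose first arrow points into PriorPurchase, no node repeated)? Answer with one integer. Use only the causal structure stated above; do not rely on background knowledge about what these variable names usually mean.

3

A backdoor path from PriorPurchase to WebVisits is any simple undirected path whose first edge points into PriorPurchase (i.e. leaves PriorPurchase via a parent).
Parents of PriorPurchase: {StoreType}.
Enumerating:
  P1: PriorPurchase <- StoreType -> CouponUse -> WebVisits
  P2: PriorPurchase <- StoreType -> WebVisits
  P3: PriorPurchase <- StoreType -> PriceTier <- WebVisits
That exhausts the simple backdoor paths. Count: 3.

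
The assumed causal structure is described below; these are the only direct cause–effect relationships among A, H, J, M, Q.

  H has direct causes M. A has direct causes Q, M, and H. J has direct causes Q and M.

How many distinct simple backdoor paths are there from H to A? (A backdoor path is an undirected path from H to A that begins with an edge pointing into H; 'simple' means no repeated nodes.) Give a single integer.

A backdoor path from H to A is any simple undirected path whose first edge points into H (i.e. leaves H via a parent).
Parents of H: {M}.
Enumerating:
  P1: H <- M -> A
  P2: H <- M -> J <- Q -> A
That exhausts the simple backdoor paths. Count: 2.

2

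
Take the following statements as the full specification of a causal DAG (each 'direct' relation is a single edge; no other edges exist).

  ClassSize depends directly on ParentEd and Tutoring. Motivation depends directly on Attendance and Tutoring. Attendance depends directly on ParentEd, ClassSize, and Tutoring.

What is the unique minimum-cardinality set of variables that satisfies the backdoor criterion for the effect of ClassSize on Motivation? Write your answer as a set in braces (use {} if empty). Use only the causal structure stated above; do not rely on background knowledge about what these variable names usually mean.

Variables eligible for adjustment (non-descendants of ClassSize, excluding ClassSize and Motivation): {ParentEd, Tutoring}.
Backdoor paths from ClassSize to Motivation:
  P1: ClassSize <- ParentEd -> Attendance <- Tutoring -> Motivation
  P2: ClassSize <- ParentEd -> Attendance -> Motivation
  P3: ClassSize <- Tutoring -> Attendance -> Motivation
  P4: ClassSize <- Tutoring -> Motivation
The empty set is not sufficient: P2 (ClassSize <- ParentEd -> Attendance -> Motivation) has no collider blocking it and no conditioned non-collider, so it is open.
Try {ParentEd, Tutoring}:
  P1: blocked at fork node ParentEd ∈ conditioning set.
  P2: blocked at fork node ParentEd ∈ conditioning set.
  P3: blocked at fork node Tutoring ∈ conditioning set.
  P4: blocked at fork node Tutoring ∈ conditioning set.
{ParentEd, Tutoring} contains no descendant of ClassSize and blocks every backdoor path.
Every element of {ParentEd, Tutoring} is needed (dropping ParentEd leaves P2 open; dropping Tutoring leaves P3 open), so no proper subset is valid.
Among all size-2 subsets of the eligible variables, only {ParentEd, Tutoring} blocks every backdoor path, so it is the unique smallest valid adjustment set.

{ParentEd, Tutoring}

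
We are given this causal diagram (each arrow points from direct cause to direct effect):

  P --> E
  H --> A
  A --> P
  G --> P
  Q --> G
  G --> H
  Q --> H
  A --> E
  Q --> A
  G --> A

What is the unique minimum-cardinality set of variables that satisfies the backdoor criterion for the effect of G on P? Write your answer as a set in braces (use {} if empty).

{Q}

Variables eligible for adjustment (non-descendants of G, excluding G and P): {Q}.
Backdoor paths from G to P:
  P1: G <- Q -> H -> A -> P
  P2: G <- Q -> H -> A -> E <- P
  P3: G <- Q -> A -> P
  P4: G <- Q -> A -> E <- P
The empty set is not sufficient: P1 (G <- Q -> H -> A -> P) has no collider blocking it and no conditioned non-collider, so it is open.
Try {Q}:
  P1: blocked at fork node Q ∈ conditioning set.
  P2: blocked at fork node Q ∈ conditioning set.
  P3: blocked at fork node Q ∈ conditioning set.
  P4: blocked at fork node Q ∈ conditioning set.
{Q} contains no descendant of G and blocks every backdoor path.
{Q} is the unique smallest valid adjustment set.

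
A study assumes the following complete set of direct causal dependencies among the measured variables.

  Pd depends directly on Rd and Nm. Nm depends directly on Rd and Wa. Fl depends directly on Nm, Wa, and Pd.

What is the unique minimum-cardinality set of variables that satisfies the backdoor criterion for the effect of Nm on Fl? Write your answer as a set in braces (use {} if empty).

{Rd, Wa}

Variables eligible for adjustment (non-descendants of Nm, excluding Nm and Fl): {Rd, Wa}.
Backdoor paths from Nm to Fl:
  P1: Nm <- Wa -> Fl
  P2: Nm <- Rd -> Pd -> Fl
The empty set is not sufficient: P1 (Nm <- Wa -> Fl) has no collider blocking it and no conditioned non-collider, so it is open.
Try {Rd, Wa}:
  P1: blocked at fork node Wa ∈ conditioning set.
  P2: blocked at fork node Rd ∈ conditioning set.
{Rd, Wa} contains no descendant of Nm and blocks every backdoor path.
Every element of {Rd, Wa} is needed (dropping Rd leaves P2 open; dropping Wa leaves P1 open), so no proper subset is valid.
Among all size-2 subsets of the eligible variables, only {Rd, Wa} blocks every backdoor path, so it is the unique smallest valid adjustment set.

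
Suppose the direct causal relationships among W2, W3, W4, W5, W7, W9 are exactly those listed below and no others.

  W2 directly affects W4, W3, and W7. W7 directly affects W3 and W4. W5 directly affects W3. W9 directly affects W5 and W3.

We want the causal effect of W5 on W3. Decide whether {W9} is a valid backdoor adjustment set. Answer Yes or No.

Backdoor paths from W5 to W3 (paths whose first edge points into W5):
  P1: W5 <- W9 -> W3
Condition 1 (no descendant of W5 in the set): holds — descendants of W5 are {W3}; none are in {W9}.
Condition 2 (every backdoor path blocked by {W9}):
  P1: blocked at fork node W9 ∈ conditioning set.
{W9} satisfies the backdoor criterion.

Yes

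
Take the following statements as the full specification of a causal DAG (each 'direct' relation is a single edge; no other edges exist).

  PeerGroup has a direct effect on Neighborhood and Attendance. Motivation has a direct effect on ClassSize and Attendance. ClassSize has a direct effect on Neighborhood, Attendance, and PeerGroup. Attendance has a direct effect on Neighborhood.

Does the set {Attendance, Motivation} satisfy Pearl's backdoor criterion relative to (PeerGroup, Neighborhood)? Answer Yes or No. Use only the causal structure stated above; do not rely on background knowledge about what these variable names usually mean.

No

Backdoor paths from PeerGroup to Neighborhood (paths whose first edge points into PeerGroup):
  P1: PeerGroup <- ClassSize <- Motivation -> Attendance -> Neighborhood
  P2: PeerGroup <- ClassSize -> Attendance -> Neighborhood
  P3: PeerGroup <- ClassSize -> Neighborhood
Condition 1 (no descendant of PeerGroup in the set): FAILS — Attendance is a descendant of PeerGroup.
Condition 2 (every backdoor path blocked by {Attendance, Motivation}):
  P1: blocked at fork node Motivation ∈ conditioning set.
  P2: blocked at chain node Attendance ∈ conditioning set.
  P3: open — no interior node is in the conditioning set.
{Attendance, Motivation} does not satisfy the backdoor criterion.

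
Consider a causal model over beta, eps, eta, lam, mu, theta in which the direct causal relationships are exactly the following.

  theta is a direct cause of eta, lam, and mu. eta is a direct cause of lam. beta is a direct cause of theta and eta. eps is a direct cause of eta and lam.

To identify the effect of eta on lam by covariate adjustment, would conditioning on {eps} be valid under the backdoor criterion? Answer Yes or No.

No

Backdoor paths from eta to lam (paths whose first edge points into eta):
  P1: eta <- beta -> theta -> lam
  P2: eta <- theta -> lam
  P3: eta <- eps -> lam
Condition 1 (no descendant of eta in the set): holds — descendants of eta are {lam}; none are in {eps}.
Condition 2 (every backdoor path blocked by {eps}):
  P1: open — no interior node is in the conditioning set.
  P2: open — no interior node is in the conditioning set.
  P3: blocked at fork node eps ∈ conditioning set.
{eps} does not satisfy the backdoor criterion.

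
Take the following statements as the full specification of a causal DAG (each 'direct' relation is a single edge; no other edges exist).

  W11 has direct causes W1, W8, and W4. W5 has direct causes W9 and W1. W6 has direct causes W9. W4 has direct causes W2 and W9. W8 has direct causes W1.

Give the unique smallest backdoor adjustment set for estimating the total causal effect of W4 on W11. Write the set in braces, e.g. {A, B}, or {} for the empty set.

Variables eligible for adjustment (non-descendants of W4, excluding W4 and W11): {W1, W2, W5, W6, W8, W9}.
Backdoor paths from W4 to W11:
  P1: W4 <- W9 -> W5 <- W1 -> W8 -> W11
  P2: W4 <- W9 -> W5 <- W1 -> W11
Each backdoor path contains an unconditioned collider, so every path is already blocked with the empty conditioning set:
  P1: blocked at collider W5 (neither it nor any descendant is in the conditioning set).
  P2: blocked at collider W5 (neither it nor any descendant is in the conditioning set).
The empty set is therefore the unique smallest valid set.

{}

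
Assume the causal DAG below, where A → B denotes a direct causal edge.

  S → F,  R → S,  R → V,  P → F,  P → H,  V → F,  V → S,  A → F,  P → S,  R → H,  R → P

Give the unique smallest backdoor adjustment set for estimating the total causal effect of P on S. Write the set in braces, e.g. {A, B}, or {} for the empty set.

{R}

Variables eligible for adjustment (non-descendants of P, excluding P and S): {A, R, V}.
Backdoor paths from P to S:
  P1: P <- R -> V -> S
  P2: P <- R -> V -> F <- S
  P3: P <- R -> S
The empty set is not sufficient: P1 (P <- R -> V -> S) has no collider blocking it and no conditioned non-collider, so it is open.
Try {R}:
  P1: blocked at fork node R ∈ conditioning set.
  P2: blocked at fork node R ∈ conditioning set.
  P3: blocked at fork node R ∈ conditioning set.
{R} contains no descendant of P and blocks every backdoor path.
No other singleton works — e.g. {A} leaves P1 open — so {R} is the unique smallest valid adjustment set.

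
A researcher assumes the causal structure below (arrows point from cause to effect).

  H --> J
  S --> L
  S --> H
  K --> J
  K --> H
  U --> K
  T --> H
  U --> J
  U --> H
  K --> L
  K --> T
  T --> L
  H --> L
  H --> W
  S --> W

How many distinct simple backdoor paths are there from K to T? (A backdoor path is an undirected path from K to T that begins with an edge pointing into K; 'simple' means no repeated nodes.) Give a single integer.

A backdoor path from K to T is any simple undirected path whose first edge points into K (i.e. leaves K via a parent).
Parents of K: {U}.
Enumerating:
  P1: K <- U -> H <- S -> L <- T
  P2: K <- U -> H <- T
  P3: K <- U -> H -> L <- T
  P4: K <- U -> H -> W <- S -> L <- T
  P5: K <- U -> J <- H <- S -> L <- T
  P6: K <- U -> J <- H <- T
  P7: K <- U -> J <- H -> L <- T
  P8: K <- U -> J <- H -> W <- S -> L <- T
That exhausts the simple backdoor paths. Count: 8.

8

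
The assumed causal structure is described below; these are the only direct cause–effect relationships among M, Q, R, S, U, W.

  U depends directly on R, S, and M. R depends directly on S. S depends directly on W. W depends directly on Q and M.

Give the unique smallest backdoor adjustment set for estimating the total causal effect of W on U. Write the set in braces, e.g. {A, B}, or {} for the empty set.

Variables eligible for adjustment (non-descendants of W, excluding W and U): {M, Q}.
Backdoor paths from W to U:
  P1: W <- M -> U
The empty set is not sufficient: P1 (W <- M -> U) has no collider blocking it and no conditioned non-collider, so it is open.
Try {M}:
  P1: blocked at fork node M ∈ conditioning set.
{M} contains no descendant of W and blocks every backdoor path.
No other singleton works — e.g. {Q} leaves P1 open — so {M} is the unique smallest valid adjustment set.

{M}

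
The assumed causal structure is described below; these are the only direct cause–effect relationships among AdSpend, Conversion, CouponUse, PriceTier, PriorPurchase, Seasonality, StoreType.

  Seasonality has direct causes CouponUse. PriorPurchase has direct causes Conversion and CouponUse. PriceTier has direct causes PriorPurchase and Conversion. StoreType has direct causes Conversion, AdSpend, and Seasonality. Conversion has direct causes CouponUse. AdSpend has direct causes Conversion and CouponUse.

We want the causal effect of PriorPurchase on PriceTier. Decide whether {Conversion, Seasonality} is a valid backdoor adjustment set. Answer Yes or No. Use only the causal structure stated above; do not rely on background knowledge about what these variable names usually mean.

Backdoor paths from PriorPurchase to PriceTier (paths whose first edge points into PriorPurchase):
  P1: PriorPurchase <- CouponUse -> Conversion -> PriceTier
  P2: PriorPurchase <- CouponUse -> Seasonality -> StoreType <- Conversion -> PriceTier
  P3: PriorPurchase <- CouponUse -> Seasonality -> StoreType <- AdSpend <- Conversion -> PriceTier
  P4: PriorPurchase <- CouponUse -> AdSpend <- Conversion -> PriceTier
  P5: PriorPurchase <- CouponUse -> AdSpend -> StoreType <- Conversion -> PriceTier
  P6: PriorPurchase <- Conversion -> PriceTier
Condition 1 (no descendant of PriorPurchase in the set): holds — descendants of PriorPurchase are {PriceTier}; none are in {Conversion, Seasonality}.
Condition 2 (every backdoor path blocked by {Conversion, Seasonality}):
  P1: blocked at chain node Conversion ∈ conditioning set.
  P2: blocked at chain node Seasonality ∈ conditioning set.
  P3: blocked at chain node Seasonality ∈ conditioning set.
  P4: blocked at collider AdSpend (neither it nor any descendant is in the conditioning set).
  P5: blocked at collider StoreType (neither it nor any descendant is in the conditioning set).
  P6: blocked at fork node Conversion ∈ conditioning set.
{Conversion, Seasonality} satisfies the backdoor criterion.

Yes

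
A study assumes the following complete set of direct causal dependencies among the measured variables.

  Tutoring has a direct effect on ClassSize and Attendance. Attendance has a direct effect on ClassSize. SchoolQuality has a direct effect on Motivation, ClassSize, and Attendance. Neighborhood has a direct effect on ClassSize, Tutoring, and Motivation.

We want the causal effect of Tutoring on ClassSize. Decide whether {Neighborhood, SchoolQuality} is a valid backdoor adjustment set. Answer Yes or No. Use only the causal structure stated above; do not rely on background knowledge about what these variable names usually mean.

Yes

Backdoor paths from Tutoring to ClassSize (paths whose first edge points into Tutoring):
  P1: Tutoring <- Neighborhood -> Motivation <- SchoolQuality -> Attendance -> ClassSize
  P2: Tutoring <- Neighborhood -> Motivation <- SchoolQuality -> ClassSize
  P3: Tutoring <- Neighborhood -> ClassSize
Condition 1 (no descendant of Tutoring in the set): holds — descendants of Tutoring are {Attendance, ClassSize}; none are in {Neighborhood, SchoolQuality}.
Condition 2 (every backdoor path blocked by {Neighborhood, SchoolQuality}):
  P1: blocked at fork node Neighborhood ∈ conditioning set.
  P2: blocked at fork node Neighborhood ∈ conditioning set.
  P3: blocked at fork node Neighborhood ∈ conditioning set.
{Neighborhood, SchoolQuality} satisfies the backdoor criterion.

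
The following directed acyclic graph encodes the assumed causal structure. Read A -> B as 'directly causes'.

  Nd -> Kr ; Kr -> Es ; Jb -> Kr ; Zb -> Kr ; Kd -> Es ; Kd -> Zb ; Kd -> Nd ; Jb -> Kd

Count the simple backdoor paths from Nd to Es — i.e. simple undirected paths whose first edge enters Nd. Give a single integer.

A backdoor path from Nd to Es is any simple undirected path whose first edge points into Nd (i.e. leaves Nd via a parent).
Parents of Nd: {Kd}.
Enumerating:
  P1: Nd <- Kd <- Jb -> Kr -> Es
  P2: Nd <- Kd -> Zb -> Kr -> Es
  P3: Nd <- Kd -> Es
That exhausts the simple backdoor paths. Count: 3.

3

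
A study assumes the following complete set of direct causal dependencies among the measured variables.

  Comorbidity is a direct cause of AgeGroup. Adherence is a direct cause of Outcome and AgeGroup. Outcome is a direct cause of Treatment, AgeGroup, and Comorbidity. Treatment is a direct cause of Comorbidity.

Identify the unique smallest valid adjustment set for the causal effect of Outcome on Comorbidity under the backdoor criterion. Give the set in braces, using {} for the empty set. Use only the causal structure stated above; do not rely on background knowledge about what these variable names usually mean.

{}

Variables eligible for adjustment (non-descendants of Outcome, excluding Outcome and Comorbidity): {Adherence}.
Backdoor paths from Outcome to Comorbidity:
  P1: Outcome <- Adherence -> AgeGroup <- Comorbidity
Each backdoor path contains an unconditioned collider, so every path is already blocked with the empty conditioning set:
  P1: blocked at collider AgeGroup (neither it nor any descendant is in the conditioning set).
The empty set is therefore the unique smallest valid set.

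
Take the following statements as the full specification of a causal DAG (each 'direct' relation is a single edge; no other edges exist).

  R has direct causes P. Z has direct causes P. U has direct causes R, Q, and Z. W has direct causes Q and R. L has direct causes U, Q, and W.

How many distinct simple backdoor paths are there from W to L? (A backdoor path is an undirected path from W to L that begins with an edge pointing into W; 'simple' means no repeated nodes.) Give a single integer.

6

A backdoor path from W to L is any simple undirected path whose first edge points into W (i.e. leaves W via a parent).
Parents of W: {Q, R}.
Enumerating:
  P1: W <- Q -> U -> L
  P2: W <- Q -> L
  P3: W <- R <- P -> Z -> U <- Q -> L
  P4: W <- R <- P -> Z -> U -> L
  P5: W <- R -> U <- Q -> L
  P6: W <- R -> U -> L
That exhausts the simple backdoor paths. Count: 6.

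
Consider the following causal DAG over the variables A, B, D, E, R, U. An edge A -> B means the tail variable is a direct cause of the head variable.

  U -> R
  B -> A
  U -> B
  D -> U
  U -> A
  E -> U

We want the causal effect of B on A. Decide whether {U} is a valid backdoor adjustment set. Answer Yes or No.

Yes

Backdoor paths from B to A (paths whose first edge points into B):
  P1: B <- U -> A
Condition 1 (no descendant of B in the set): holds — descendants of B are {A}; none are in {U}.
Condition 2 (every backdoor path blocked by {U}):
  P1: blocked at fork node U ∈ conditioning set.
{U} satisfies the backdoor criterion.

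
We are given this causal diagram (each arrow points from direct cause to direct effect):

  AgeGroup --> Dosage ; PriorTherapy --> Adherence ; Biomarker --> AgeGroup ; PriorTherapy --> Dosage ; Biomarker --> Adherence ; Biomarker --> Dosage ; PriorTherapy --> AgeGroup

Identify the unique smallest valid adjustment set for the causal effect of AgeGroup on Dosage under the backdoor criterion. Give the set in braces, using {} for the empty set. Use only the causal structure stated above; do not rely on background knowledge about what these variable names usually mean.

Variables eligible for adjustment (non-descendants of AgeGroup, excluding AgeGroup and Dosage): {Adherence, Biomarker, PriorTherapy}.
Backdoor paths from AgeGroup to Dosage:
  P1: AgeGroup <- PriorTherapy -> Dosage
  P2: AgeGroup <- PriorTherapy -> Adherence <- Biomarker -> Dosage
  P3: AgeGroup <- Biomarker -> Dosage
  P4: AgeGroup <- Biomarker -> Adherence <- PriorTherapy -> Dosage
The empty set is not sufficient: P1 (AgeGroup <- PriorTherapy -> Dosage) has no collider blocking it and no conditioned non-collider, so it is open.
Try {Biomarker, PriorTherapy}:
  P1: blocked at fork node PriorTherapy ∈ conditioning set.
  P2: blocked at fork node PriorTherapy ∈ conditioning set.
  P3: blocked at fork node Biomarker ∈ conditioning set.
  P4: blocked at fork node Biomarker ∈ conditioning set.
{Biomarker, PriorTherapy} contains no descendant of AgeGroup and blocks every backdoor path.
Every element of {Biomarker, PriorTherapy} is needed (dropping Biomarker leaves P3 open; dropping PriorTherapy leaves P1 open), so no proper subset is valid.
Among all size-2 subsets of the eligible variables, only {Biomarker, PriorTherapy} blocks every backdoor path, so it is the unique smallest valid adjustment set.

{Biomarker, PriorTherapy}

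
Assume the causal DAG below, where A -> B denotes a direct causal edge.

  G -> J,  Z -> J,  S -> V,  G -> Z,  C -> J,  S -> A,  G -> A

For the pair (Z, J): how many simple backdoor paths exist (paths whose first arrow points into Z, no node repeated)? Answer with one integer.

1

A backdoor path from Z to J is any simple undirected path whose first edge points into Z (i.e. leaves Z via a parent).
Parents of Z: {G}.
Enumerating:
  P1: Z <- G -> J
That exhausts the simple backdoor paths. Count: 1.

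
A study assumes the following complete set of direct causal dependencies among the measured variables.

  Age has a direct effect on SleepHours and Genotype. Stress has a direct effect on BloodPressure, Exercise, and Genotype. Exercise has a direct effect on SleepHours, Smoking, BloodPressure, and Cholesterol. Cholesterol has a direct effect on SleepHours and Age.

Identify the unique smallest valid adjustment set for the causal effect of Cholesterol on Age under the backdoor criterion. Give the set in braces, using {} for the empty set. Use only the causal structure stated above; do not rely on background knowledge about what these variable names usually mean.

{}

Variables eligible for adjustment (non-descendants of Cholesterol, excluding Cholesterol and Age): {BloodPressure, Exercise, Smoking, Stress}.
Backdoor paths from Cholesterol to Age:
  P1: Cholesterol <- Exercise <- Stress -> Genotype <- Age
  P2: Cholesterol <- Exercise -> SleepHours <- Age
  P3: Cholesterol <- Exercise -> BloodPressure <- Stress -> Genotype <- Age
Each backdoor path contains an unconditioned collider, so every path is already blocked with the empty conditioning set:
  P1: blocked at collider Genotype (neither it nor any descendant is in the conditioning set).
  P2: blocked at collider SleepHours (neither it nor any descendant is in the conditioning set).
  P3: blocked at collider BloodPressure (neither it nor any descendant is in the conditioning set).
The empty set is therefore the unique smallest valid set.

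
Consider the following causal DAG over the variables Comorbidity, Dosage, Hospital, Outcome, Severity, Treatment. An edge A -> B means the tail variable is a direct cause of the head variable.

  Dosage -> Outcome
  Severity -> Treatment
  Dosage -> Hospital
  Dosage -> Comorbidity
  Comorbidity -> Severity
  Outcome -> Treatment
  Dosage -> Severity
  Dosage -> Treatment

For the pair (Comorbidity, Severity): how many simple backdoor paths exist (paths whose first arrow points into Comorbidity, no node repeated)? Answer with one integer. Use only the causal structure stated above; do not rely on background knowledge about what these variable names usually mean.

A backdoor path from Comorbidity to Severity is any simple undirected path whose first edge points into Comorbidity (i.e. leaves Comorbidity via a parent).
Parents of Comorbidity: {Dosage}.
Enumerating:
  P1: Comorbidity <- Dosage -> Severity
  P2: Comorbidity <- Dosage -> Outcome -> Treatment <- Severity
  P3: Comorbidity <- Dosage -> Treatment <- Severity
That exhausts the simple backdoor paths. Count: 3.

3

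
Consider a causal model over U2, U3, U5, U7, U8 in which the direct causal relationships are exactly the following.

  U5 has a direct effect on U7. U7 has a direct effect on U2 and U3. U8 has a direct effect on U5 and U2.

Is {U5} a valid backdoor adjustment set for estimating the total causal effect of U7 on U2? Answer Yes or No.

Backdoor paths from U7 to U2 (paths whose first edge points into U7):
  P1: U7 <- U5 <- U8 -> U2
Condition 1 (no descendant of U7 in the set): holds — descendants of U7 are {U2, U3}; none are in {U5}.
Condition 2 (every backdoor path blocked by {U5}):
  P1: blocked at chain node U5 ∈ conditioning set.
{U5} satisfies the backdoor criterion.

Yes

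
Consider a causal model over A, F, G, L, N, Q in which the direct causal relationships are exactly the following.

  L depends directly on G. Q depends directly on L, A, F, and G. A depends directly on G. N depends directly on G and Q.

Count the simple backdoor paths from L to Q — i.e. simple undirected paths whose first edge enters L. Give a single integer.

3

A backdoor path from L to Q is any simple undirected path whose first edge points into L (i.e. leaves L via a parent).
Parents of L: {G}.
Enumerating:
  P1: L <- G -> A -> Q
  P2: L <- G -> Q
  P3: L <- G -> N <- Q
That exhausts the simple backdoor paths. Count: 3.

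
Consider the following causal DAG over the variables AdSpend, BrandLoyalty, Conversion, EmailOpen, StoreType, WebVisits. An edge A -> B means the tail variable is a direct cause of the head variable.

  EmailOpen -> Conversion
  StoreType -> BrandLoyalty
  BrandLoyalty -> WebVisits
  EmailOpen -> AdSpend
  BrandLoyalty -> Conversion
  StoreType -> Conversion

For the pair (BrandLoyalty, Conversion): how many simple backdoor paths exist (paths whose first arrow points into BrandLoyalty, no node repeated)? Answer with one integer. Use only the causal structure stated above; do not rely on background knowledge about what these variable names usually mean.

1

A backdoor path from BrandLoyalty to Conversion is any simple undirected path whose first edge points into BrandLoyalty (i.e. leaves BrandLoyalty via a parent).
Parents of BrandLoyalty: {StoreType}.
Enumerating:
  P1: BrandLoyalty <- StoreType -> Conversion
That exhausts the simple backdoor paths. Count: 1.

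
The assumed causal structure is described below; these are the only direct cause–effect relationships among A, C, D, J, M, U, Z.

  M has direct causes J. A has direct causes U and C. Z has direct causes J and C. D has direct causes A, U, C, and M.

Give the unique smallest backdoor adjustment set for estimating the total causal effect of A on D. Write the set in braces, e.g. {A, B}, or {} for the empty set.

Variables eligible for adjustment (non-descendants of A, excluding A and D): {C, J, M, U, Z}.
Backdoor paths from A to D:
  P1: A <- U -> D
  P2: A <- C -> Z <- J -> M -> D
  P3: A <- C -> D
The empty set is not sufficient: P1 (A <- U -> D) has no collider blocking it and no conditioned non-collider, so it is open.
Try {C, U}:
  P1: blocked at fork node U ∈ conditioning set.
  P2: blocked at fork node C ∈ conditioning set.
  P3: blocked at fork node C ∈ conditioning set.
{C, U} contains no descendant of A and blocks every backdoor path.
Every element of {C, U} is needed (dropping C leaves P3 open; dropping U leaves P1 open), so no proper subset is valid.
Among all size-2 subsets of the eligible variables, only {C, U} blocks every backdoor path, so it is the unique smallest valid adjustment set.

{C, U}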